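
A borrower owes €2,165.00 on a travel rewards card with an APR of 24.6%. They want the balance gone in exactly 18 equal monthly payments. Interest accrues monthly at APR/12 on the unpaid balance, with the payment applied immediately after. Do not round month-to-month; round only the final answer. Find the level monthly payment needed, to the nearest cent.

Monthly rate r = 24.6%/12 = 2.05% = 0.0205.
Level-payment amortization: P = B₀·r / (1 − (1+r)^(−n)) = 2165.00·0.0205 / (1 − 1.0205^(−18)).
Denominator 1 − (1+r)^(−18) = 0.305989826.
P = 44.3825 / 0.305989826 ≈ 145.05.

€145.05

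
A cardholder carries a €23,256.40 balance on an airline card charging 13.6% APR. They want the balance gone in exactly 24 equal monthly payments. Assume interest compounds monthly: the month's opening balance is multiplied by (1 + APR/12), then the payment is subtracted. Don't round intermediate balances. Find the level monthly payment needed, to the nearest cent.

Monthly rate r = 13.6%/12 = 1.13333% = 0.0113333.
Level-payment amortization: P = B₀·r / (1 − (1+r)^(−n)) = 23256.40·0.0113333 / (1 − 1.01133^(−24)).
Denominator 1 − (1+r)^(−24) = 0.236979373.
P = 263.573 / 0.236979373 ≈ 1112.22.

€1,112.22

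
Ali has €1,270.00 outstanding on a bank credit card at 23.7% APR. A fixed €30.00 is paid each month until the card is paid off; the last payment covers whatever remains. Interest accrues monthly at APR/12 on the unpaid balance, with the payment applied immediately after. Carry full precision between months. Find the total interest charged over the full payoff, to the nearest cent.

Monthly rate r = 23.7%/12 = 1.975% = 0.01975.
Payoff takes n = ⌈−ln(1 − rB₀/P)/ln(1+r)⌉ = ⌈92.466⌉ = 93 payments; the last is €14.04.
Total paid = 92·€30.00 + €14.04 = €2,774.04.
Total interest = total paid − principal = €2,774.04 − €1,270.00 = €1,504.04.

€1,504.04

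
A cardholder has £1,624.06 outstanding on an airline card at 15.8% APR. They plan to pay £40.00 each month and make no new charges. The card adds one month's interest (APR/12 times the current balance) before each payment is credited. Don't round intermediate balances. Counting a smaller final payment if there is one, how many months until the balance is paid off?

59 payments

Monthly rate r = 15.8%/12 = 1.31667% = 0.0131667.
Recurrence: B ← B·(1+r) − £40.00.
Month 1: interest £21.38; balance after payment £1,605.44.
Month 2: interest £21.14; balance after payment £1,586.58.
Closed form: n = −ln(1 − rB₀/P)/ln(1+r) = −ln(0.46541)/ln(1.01317) ≈ 58.470, so the balance reaches zero during payment 59.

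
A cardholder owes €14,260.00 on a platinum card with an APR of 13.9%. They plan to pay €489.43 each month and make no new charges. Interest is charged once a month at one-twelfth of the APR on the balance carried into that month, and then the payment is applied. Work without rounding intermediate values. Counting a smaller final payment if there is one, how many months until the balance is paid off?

Monthly rate r = 13.9%/12 = 1.15833% = 0.0115833.
Recurrence: B ← B·(1+r) − €489.43.
Month 1: interest €165.18; balance after payment €13,935.75.
Month 2: interest €161.42; balance after payment €13,607.74.
Closed form: n = −ln(1 − rB₀/P)/ln(1+r) = −ln(0.66251)/ln(1.01158) ≈ 35.750, so the balance reaches zero during payment 36.

36 payments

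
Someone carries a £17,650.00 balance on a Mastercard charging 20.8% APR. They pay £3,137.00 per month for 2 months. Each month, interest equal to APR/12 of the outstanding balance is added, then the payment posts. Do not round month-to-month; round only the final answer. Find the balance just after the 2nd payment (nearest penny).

Monthly rate r = 20.8%/12 = 1.73333% = 0.0173333.
Each month: B ← B·(1+r) − £3,137.00.
Month 1: interest £305.93; balance after payment £14,818.93.
Month 2: interest £256.86; balance after payment £11,938.79.

£11,938.79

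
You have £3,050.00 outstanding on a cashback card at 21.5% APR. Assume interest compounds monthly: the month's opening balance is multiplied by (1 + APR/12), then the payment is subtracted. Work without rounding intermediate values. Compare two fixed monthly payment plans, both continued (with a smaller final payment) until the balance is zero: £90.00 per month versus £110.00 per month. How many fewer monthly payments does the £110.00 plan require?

14 fewer payments

Monthly rate r = 21.5%/12 = 1.79167% = 0.0179167.
At £90.00/mo: n = ⌈−ln(1 − rB₀/P)/ln(1+r)⌉ = 53 payments (last £55.81); total interest = total paid − £3,050.00 = £1,685.81.
At £110.00/mo: 39 payments (last £74.07); total interest £1,204.07.
Payments saved = 53 − 39 = 14.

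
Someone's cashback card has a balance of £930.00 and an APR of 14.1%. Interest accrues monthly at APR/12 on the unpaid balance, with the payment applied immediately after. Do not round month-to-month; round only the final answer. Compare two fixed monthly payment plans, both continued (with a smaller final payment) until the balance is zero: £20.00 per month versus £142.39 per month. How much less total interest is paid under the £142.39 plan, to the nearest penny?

£380.01

Monthly rate r = 14.1%/12 = 1.175% = 0.01175.
At £20.00/mo: n = ⌈−ln(1 − rB₀/P)/ln(1+r)⌉ = 68 payments (last £13.42); total interest = total paid − £930.00 = £423.42.
At £142.39/mo: 7 payments (last £119.07); total interest £43.41.
Interest saved = £423.42 − £43.41 = £380.01.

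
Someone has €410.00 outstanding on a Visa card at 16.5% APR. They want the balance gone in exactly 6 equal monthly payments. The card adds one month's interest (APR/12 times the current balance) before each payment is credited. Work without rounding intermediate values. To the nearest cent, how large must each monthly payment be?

Monthly rate r = 16.5%/12 = 1.375% = 0.01375.
Level-payment amortization: P = B₀·r / (1 − (1+r)^(−n)) = 410.00·0.01375 / (1 − 1.01375^(−6)).
Denominator 1 − (1+r)^(−6) = 0.0786708826.
P = 5.6375 / 0.0786708826 ≈ 71.66.

€71.66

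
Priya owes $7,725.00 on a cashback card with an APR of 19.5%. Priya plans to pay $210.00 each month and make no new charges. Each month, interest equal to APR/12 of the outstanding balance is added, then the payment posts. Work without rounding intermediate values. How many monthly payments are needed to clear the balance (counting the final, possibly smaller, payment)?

57 months

Monthly rate r = 19.5%/12 = 1.625% = 0.01625.
Recurrence: B ← B·(1+r) − $210.00.
Month 1: interest $125.53; balance after payment $7,640.53.
Month 2: interest $124.16; balance after payment $7,554.69.
Closed form: n = −ln(1 − rB₀/P)/ln(1+r) = −ln(0.40223)/ln(1.01625) ≈ 56.499, so the balance reaches zero during payment 57.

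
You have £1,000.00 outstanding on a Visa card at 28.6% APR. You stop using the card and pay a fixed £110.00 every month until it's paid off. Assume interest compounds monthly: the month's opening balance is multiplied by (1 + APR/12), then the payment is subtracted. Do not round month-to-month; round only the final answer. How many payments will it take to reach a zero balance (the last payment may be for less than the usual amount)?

Monthly rate r = 28.6%/12 = 2.38333% = 0.0238333.
Recurrence: B ← B·(1+r) − £110.00.
Month 1: interest £23.83; balance after payment £913.83.
Month 2: interest £21.78; balance after payment £825.61.
Closed form: n = −ln(1 − rB₀/P)/ln(1+r) = −ln(0.78333)/ln(1.02383) ≈ 10.368, so the balance reaches zero during payment 11.

11 payments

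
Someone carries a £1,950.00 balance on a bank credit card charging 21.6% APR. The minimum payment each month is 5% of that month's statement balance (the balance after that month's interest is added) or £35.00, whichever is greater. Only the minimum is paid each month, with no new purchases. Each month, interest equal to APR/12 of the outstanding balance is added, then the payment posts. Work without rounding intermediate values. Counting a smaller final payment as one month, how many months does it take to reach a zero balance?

56 months

Monthly rate r = 21.6%/12 = 1.8% = 0.018.
While 5% of the post-interest balance exceeds £35.00, each month B ← (B·(1+r))·(1 − 0.05), i.e. B shrinks by the factor (1+r)·0.95 = 0.9671.
This holds for months 1–32. Entering month 33 the balance is £668.53; 5% of the post-interest balance is now below £35.00, so the flat £35.00 minimum applies from here.
From month 33 a fixed £35.00 at rate r clears £668.53 in 24 more payments. Total: 32 + 24 = 56 months.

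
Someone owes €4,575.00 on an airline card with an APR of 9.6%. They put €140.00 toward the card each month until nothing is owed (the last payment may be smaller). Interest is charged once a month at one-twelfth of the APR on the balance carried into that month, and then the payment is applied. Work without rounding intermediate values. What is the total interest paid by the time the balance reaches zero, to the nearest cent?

€749.36

Monthly rate r = 9.6%/12 = 0.8% = 0.008.
Payoff takes n = ⌈−ln(1 − rB₀/P)/ln(1+r)⌉ = ⌈38.031⌉ = 39 payments; the last is €4.36.
Total paid = 38·€140.00 + €4.36 = €5,324.36.
Total interest = total paid − principal = €5,324.36 − €4,575.00 = €749.36.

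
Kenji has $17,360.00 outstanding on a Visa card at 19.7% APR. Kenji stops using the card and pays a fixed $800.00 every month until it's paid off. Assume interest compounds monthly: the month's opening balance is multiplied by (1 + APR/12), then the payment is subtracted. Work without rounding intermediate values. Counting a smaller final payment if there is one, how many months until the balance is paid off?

Monthly rate r = 19.7%/12 = 1.64167% = 0.0164167.
Recurrence: B ← B·(1+r) − $800.00.
Month 1: interest $284.99; balance after payment $16,844.99.
Month 2: interest $276.54; balance after payment $16,321.53.
Closed form: n = −ln(1 − rB₀/P)/ln(1+r) = −ln(0.64376)/ln(1.01642) ≈ 27.048, so the balance reaches zero during payment 28.

28 payments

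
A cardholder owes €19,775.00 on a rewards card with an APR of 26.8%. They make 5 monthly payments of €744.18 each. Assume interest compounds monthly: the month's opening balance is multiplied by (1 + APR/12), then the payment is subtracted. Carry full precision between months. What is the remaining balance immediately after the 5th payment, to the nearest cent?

Monthly rate r = 26.8%/12 = 2.23333% = 0.0223333.
Each month: B ← B·(1+r) − €744.18.
Month 1: interest €441.64; balance after payment €19,472.46.
Month 2: interest €434.88; balance after payment €19,163.17.
Month 3: interest €427.98; balance after payment €18,846.96.
Month 4: interest €420.92; balance after payment €18,523.70.
Month 5: interest €413.70; balance after payment €18,193.22.

€18,193.22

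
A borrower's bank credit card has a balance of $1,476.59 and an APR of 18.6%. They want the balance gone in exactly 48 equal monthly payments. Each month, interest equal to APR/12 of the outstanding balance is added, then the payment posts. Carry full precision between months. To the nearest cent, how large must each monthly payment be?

Monthly rate r = 18.6%/12 = 1.55% = 0.0155.
Level-payment amortization: P = B₀·r / (1 − (1+r)^(−n)) = 1476.59·0.0155 / (1 − 1.0155^(−48)).
Denominator 1 − (1+r)^(−48) = 0.522070907.
P = 22.8871 / 0.522070907 ≈ 43.84.

$43.84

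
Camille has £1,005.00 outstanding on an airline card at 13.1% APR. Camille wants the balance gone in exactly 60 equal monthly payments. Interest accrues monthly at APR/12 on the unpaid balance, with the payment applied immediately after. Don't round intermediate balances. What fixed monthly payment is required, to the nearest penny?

Monthly rate r = 13.1%/12 = 1.09167% = 0.0109167.
Level-payment amortization: P = B₀·r / (1 − (1+r)^(−n)) = 1005.00·0.0109167 / (1 − 1.01092^(−60)).
Denominator 1 − (1+r)^(−60) = 0.478710954.
P = 10.9712 / 0.478710954 ≈ 22.92.

£22.92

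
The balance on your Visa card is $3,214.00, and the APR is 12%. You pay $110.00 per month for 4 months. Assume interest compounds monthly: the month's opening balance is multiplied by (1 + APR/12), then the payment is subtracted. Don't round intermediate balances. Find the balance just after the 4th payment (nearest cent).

Monthly rate r = 12%/12 = 1% = 0.01.
Each month: B ← B·(1+r) − $110.00.
Month 1: interest $32.14; balance after payment $3,136.14.
Month 2: interest $31.36; balance after payment $3,057.50.
Month 3: interest $30.58; balance after payment $2,978.08.
Month 4: interest $29.78; balance after payment $2,897.86.

$2,897.86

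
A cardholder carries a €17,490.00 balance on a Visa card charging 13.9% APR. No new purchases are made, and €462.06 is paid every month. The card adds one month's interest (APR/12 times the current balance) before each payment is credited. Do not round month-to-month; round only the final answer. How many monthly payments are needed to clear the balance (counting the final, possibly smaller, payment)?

Monthly rate r = 13.9%/12 = 1.15833% = 0.0115833.
Recurrence: B ← B·(1+r) − €462.06.
Month 1: interest €202.59; balance after payment €17,230.53.
Month 2: interest €199.59; balance after payment €16,968.06.
Closed form: n = −ln(1 − rB₀/P)/ln(1+r) = −ln(0.56155)/ln(1.01158) ≈ 50.106, so the balance reaches zero during payment 51.

51 months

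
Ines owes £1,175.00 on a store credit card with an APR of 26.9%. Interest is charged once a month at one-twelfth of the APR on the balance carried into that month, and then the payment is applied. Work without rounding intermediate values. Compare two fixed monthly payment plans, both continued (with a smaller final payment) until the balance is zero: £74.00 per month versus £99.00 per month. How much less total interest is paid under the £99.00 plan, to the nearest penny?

Monthly rate r = 26.9%/12 = 2.24167% = 0.0224167.
At £74.00/mo: n = ⌈−ln(1 − rB₀/P)/ln(1+r)⌉ = 20 payments (last £62.70); total interest = total paid − £1,175.00 = £293.70.
At £99.00/mo: 14 payments (last £94.39); total interest £206.39.
Interest saved = £293.70 − £206.39 = £87.31.

£87.31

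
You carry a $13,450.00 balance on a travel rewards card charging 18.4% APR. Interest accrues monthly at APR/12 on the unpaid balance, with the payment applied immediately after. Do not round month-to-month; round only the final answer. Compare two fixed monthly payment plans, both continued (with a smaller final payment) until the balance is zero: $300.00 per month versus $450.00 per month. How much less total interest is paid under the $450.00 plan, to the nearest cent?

Monthly rate r = 18.4%/12 = 1.53333% = 0.0153333.
At $300.00/mo: n = ⌈−ln(1 − rB₀/P)/ln(1+r)⌉ = 77 payments (last $128.38); total interest = total paid − $13,450.00 = $9,478.38.
At $450.00/mo: 41 payments (last $129.56); total interest $4,679.56.
Interest saved = $9,478.38 − $4,679.56 = $4,798.82.

$4,798.82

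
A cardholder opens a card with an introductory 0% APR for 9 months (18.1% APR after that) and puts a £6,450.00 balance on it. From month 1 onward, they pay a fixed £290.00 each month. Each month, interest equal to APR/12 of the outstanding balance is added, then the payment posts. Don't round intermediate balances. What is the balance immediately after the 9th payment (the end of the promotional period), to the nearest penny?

£3,840.00

Promo months 1–9 at r₀ = 0%/12 = 0; months 10+ at r₁ = 18.1%/12 = 0.0150833.
After month 9 (no interest yet): B = £6,450.00 − 9·£290.00 = £3,840.00.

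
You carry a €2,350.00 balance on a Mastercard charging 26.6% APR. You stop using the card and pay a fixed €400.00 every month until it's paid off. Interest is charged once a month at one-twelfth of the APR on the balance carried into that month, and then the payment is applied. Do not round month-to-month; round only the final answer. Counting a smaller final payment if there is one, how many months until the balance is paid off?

7 months

Monthly rate r = 26.6%/12 = 2.21667% = 0.0221667.
Recurrence: B ← B·(1+r) − €400.00.
Month 1: interest €52.09; balance after payment €2,002.09.
Month 2: interest €44.38; balance after payment €1,646.47.
Closed form: n = −ln(1 − rB₀/P)/ln(1+r) = −ln(0.86977)/ln(1.02217) ≈ 6.364, so the balance reaches zero during payment 7.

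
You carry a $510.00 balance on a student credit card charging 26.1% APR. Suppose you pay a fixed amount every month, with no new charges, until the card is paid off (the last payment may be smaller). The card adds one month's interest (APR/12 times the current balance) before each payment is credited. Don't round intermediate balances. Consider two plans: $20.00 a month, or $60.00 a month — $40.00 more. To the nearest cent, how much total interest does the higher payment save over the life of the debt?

Monthly rate r = 26.1%/12 = 2.175% = 0.02175.
At $20.00/mo: n = ⌈−ln(1 − rB₀/P)/ln(1+r)⌉ = 38 payments (last $11.87); total interest = total paid − $510.00 = $241.87.
At $60.00/mo: 10 payments (last $30.17); total interest $60.17.
Interest saved = $241.87 − $60.17 = $181.70.

$181.70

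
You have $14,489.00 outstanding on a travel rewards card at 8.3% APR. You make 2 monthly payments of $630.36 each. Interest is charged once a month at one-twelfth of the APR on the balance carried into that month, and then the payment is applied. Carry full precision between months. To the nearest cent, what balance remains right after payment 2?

$13,425.04

Monthly rate r = 8.3%/12 = 0.691667% = 0.00691667.
Each month: B ← B·(1+r) − $630.36.
Month 1: interest $100.22; balance after payment $13,958.86.
Month 2: interest $96.55; balance after payment $13,425.04.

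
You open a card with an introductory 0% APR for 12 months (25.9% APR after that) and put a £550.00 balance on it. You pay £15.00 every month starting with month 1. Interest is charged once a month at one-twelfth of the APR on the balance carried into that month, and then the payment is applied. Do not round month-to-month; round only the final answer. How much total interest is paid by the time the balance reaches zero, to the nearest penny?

£163.99

Promo months 1–12 at r₀ = 0%/12 = 0; months 13+ at r₁ = 25.9%/12 = 0.0215833.
After month 12 (no interest yet): B = £550.00 − 12·£15.00 = £370.00.
Then at r₁ with £15.00/mo: n₂ = −ln(1 − r₁·B/P)/ln(1+r₁) ≈ 35.60 → 36 more payments.
Total paid = 47·£15.00 + £8.99 = £713.99; interest = £713.99 − £550.00 = £163.99.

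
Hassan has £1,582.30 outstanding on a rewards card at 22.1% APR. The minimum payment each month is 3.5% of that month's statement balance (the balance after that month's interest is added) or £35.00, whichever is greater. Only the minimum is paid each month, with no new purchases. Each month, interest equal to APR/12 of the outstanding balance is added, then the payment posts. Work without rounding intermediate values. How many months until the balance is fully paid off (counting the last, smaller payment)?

68 months

Monthly rate r = 22.1%/12 = 1.84167% = 0.0184167.
While 3.5% of the post-interest balance exceeds £35.00, each month B ← (B·(1+r))·(1 − 0.035), i.e. B shrinks by the factor (1+r)·0.965 = 0.98277.
This holds for months 1–28. Entering month 29 the balance is £972.67; 3.5% of the post-interest balance is now below £35.00, so the flat £35.00 minimum applies from here.
From month 29 a fixed £35.00 at rate r clears £972.67 in 40 more payments. Total: 28 + 40 = 68 months.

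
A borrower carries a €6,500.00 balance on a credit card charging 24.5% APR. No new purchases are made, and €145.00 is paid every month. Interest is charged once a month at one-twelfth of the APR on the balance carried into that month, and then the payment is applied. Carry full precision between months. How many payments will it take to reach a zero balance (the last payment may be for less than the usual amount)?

123 months

Monthly rate r = 24.5%/12 = 2.04167% = 0.0204167.
Recurrence: B ← B·(1+r) − €145.00.
Month 1: interest €132.71; balance after payment €6,487.71.
Month 2: interest €132.46; balance after payment €6,475.17.
Closed form: n = −ln(1 − rB₀/P)/ln(1+r) = −ln(0.08477)/ln(1.02042) ≈ 122.102, so the balance reaches zero during payment 123.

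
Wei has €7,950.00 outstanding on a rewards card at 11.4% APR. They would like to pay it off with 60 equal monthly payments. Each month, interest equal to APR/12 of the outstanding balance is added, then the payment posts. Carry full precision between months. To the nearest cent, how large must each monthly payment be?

€174.44

Monthly rate r = 11.4%/12 = 0.95% = 0.0095.
Level-payment amortization: P = B₀·r / (1 − (1+r)^(−n)) = 7950.00·0.0095 / (1 − 1.0095^(−60)).
Denominator 1 − (1+r)^(−60) = 0.432950981.
P = 75.525 / 0.432950981 ≈ 174.44.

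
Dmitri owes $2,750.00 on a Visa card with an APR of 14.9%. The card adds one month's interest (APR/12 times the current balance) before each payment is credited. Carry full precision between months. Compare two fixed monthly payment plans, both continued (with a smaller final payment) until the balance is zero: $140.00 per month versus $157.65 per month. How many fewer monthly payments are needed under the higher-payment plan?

Monthly rate r = 14.9%/12 = 1.24167% = 0.0124167.
At $140.00/mo: n = ⌈−ln(1 − rB₀/P)/ln(1+r)⌉ = 23 payments (last $92.04); total interest = total paid − $2,750.00 = $422.04.
At $157.65/mo: 20 payments (last $123.30); total interest $368.65.
Payments saved = 23 − 20 = 3.

3 fewer payments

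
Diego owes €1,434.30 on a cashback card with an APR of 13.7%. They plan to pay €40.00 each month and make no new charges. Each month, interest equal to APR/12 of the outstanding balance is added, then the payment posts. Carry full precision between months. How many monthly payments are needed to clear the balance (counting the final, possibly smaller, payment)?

Monthly rate r = 13.7%/12 = 1.14167% = 0.0114167.
Recurrence: B ← B·(1+r) − €40.00.
Month 1: interest €16.37; balance after payment €1,410.67.
Month 2: interest €16.11; balance after payment €1,386.78.
Closed form: n = −ln(1 − rB₀/P)/ln(1+r) = −ln(0.59063)/ln(1.01142) ≈ 46.386, so the balance reaches zero during payment 47.

47 months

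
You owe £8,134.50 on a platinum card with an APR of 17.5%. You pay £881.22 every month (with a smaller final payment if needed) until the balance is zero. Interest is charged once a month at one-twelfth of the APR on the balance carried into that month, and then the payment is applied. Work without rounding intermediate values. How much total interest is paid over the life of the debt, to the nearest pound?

Monthly rate r = 17.5%/12 = 1.45833% = 0.0145833.
Payoff takes n = ⌈−ln(1 − rB₀/P)/ln(1+r)⌉ = ⌈9.986⌉ = 10 payments; the last is £869.38.
Total paid = 9·£881.22 + £869.38 = £8,800.36.
Total interest = total paid − principal = £8,800.36 − £8,134.50 = £665.86.

£666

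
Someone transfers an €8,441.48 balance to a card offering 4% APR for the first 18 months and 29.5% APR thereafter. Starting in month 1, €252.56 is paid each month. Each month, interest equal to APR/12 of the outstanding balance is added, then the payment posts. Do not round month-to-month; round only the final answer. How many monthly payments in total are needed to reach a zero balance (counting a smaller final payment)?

Promo months 1–18 at r₀ = 4%/12 = 0.00333333; months 19+ at r₁ = 29.5%/12 = 0.0245833.
After month 18: iterate B ← B·(1+r₀) − €252.56 for 18 months → €4,285.37.
Then at r₁ with €252.56/mo: n₂ = −ln(1 − r₁·B/P)/ln(1+r₁) ≈ 22.23 → 23 more payments.

41 payments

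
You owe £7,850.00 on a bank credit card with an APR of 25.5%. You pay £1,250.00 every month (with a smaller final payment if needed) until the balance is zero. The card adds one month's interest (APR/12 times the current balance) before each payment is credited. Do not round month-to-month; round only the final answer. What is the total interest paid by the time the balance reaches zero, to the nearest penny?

£666.83

Monthly rate r = 25.5%/12 = 2.125% = 0.02125.
Payoff takes n = ⌈−ln(1 − rB₀/P)/ln(1+r)⌉ = ⌈6.812⌉ = 7 payments; the last is £1,016.83.
Total paid = 6·£1,250.00 + £1,016.83 = £8,516.83.
Total interest = total paid − principal = £8,516.83 − £7,850.00 = £666.83.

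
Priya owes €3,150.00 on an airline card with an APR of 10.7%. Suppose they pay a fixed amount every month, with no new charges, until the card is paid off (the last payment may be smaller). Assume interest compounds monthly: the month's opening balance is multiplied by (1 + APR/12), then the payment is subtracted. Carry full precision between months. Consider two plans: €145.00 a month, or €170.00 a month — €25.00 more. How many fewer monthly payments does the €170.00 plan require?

Monthly rate r = 10.7%/12 = 0.891667% = 0.00891667.
At €145.00/mo: n = ⌈−ln(1 − rB₀/P)/ln(1+r)⌉ = 25 payments (last €36.98); total interest = total paid − €3,150.00 = €366.98.
At €170.00/mo: 21 payments (last €58.48); total interest €308.48.
Payments saved = 25 − 21 = 4.

4 fewer payments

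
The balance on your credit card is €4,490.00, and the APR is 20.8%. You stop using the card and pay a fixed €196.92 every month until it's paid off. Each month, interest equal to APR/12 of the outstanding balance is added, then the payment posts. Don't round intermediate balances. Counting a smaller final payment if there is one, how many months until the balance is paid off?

30 months

Monthly rate r = 20.8%/12 = 1.73333% = 0.0173333.
Recurrence: B ← B·(1+r) − €196.92.
Month 1: interest €77.83; balance after payment €4,370.91.
Month 2: interest €75.76; balance after payment €4,249.75.
Closed form: n = −ln(1 − rB₀/P)/ln(1+r) = −ln(0.60478)/ln(1.01733) ≈ 29.264, so the balance reaches zero during payment 30.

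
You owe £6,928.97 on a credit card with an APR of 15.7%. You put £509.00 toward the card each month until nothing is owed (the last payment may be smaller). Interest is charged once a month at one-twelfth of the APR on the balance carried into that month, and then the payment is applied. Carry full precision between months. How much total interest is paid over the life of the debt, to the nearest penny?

£751.80

Monthly rate r = 15.7%/12 = 1.30833% = 0.0130833.
Payoff takes n = ⌈−ln(1 − rB₀/P)/ln(1+r)⌉ = ⌈15.089⌉ = 16 payments; the last is £45.77.
Total paid = 15·£509.00 + £45.77 = £7,680.77.
Total interest = total paid − principal = £7,680.77 − £6,928.97 = £751.80.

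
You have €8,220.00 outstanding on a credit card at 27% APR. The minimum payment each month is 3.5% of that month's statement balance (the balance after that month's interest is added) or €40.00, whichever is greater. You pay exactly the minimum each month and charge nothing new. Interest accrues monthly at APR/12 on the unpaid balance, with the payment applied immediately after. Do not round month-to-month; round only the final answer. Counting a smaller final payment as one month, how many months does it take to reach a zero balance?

194 months

Monthly rate r = 27%/12 = 2.25% = 0.0225.
While 3.5% of the post-interest balance exceeds €40.00, each month B ← (B·(1+r))·(1 − 0.035), i.e. B shrinks by the factor (1+r)·0.965 = 0.98671.
This holds for months 1–150. Entering month 151 the balance is €1,105.26; 3.5% of the post-interest balance is now below €40.00, so the flat €40.00 minimum applies from here.
From month 151 a fixed €40.00 at rate r clears €1,105.26 in 44 more payments. Total: 150 + 44 = 194 months.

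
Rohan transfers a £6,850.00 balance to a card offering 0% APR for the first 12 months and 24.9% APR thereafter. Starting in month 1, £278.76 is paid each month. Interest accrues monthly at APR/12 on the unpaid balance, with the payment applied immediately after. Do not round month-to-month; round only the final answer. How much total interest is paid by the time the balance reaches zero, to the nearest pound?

Promo months 1–12 at r₀ = 0%/12 = 0; months 13+ at r₁ = 24.9%/12 = 0.02075.
After month 12 (no interest yet): B = £6,850.00 − 12·£278.76 = £3,504.88.
Then at r₁ with £278.76/mo: n₂ = −ln(1 − r₁·B/P)/ln(1+r₁) ≈ 14.72 → 15 more payments.
Total paid = 26·£278.76 + £201.24 = £7,449.00; interest = £7,449.00 − £6,850.00 = £599.00.

£599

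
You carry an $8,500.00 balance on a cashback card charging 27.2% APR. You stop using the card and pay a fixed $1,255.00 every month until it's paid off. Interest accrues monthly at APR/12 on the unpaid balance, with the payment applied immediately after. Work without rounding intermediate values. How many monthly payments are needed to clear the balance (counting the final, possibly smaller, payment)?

Monthly rate r = 27.2%/12 = 2.26667% = 0.0226667.
Recurrence: B ← B·(1+r) − $1,255.00.
Month 1: interest $192.67; balance after payment $7,437.67.
Month 2: interest $168.59; balance after payment $6,351.25.
Closed form: n = −ln(1 − rB₀/P)/ln(1+r) = −ln(0.84648)/ln(1.02267) ≈ 7.436, so the balance reaches zero during payment 8.

8 payments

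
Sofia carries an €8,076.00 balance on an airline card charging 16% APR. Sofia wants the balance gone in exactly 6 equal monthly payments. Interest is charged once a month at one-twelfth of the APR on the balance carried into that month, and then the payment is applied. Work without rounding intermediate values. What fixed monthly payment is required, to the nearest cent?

Monthly rate r = 16%/12 = 1.33333% = 0.0133333.
Level-payment amortization: P = B₀·r / (1 − (1+r)^(−n)) = 8076.00·0.0133333 / (1 − 1.01333^(−6)).
Denominator 1 − (1+r)^(−6) = 0.0763955288.
P = 107.68 / 0.0763955288 ≈ 1409.51.

€1,409.51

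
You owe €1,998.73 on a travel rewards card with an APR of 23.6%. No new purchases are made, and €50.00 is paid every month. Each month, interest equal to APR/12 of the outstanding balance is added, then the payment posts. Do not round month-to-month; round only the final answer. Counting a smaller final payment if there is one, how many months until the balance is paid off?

Monthly rate r = 23.6%/12 = 1.96667% = 0.0196667.
Recurrence: B ← B·(1+r) − €50.00.
Month 1: interest €39.31; balance after payment €1,988.04.
Month 2: interest €39.10; balance after payment €1,977.14.
Closed form: n = −ln(1 − rB₀/P)/ln(1+r) = −ln(0.21383)/ln(1.01967) ≈ 79.204, so the balance reaches zero during payment 80.

80 months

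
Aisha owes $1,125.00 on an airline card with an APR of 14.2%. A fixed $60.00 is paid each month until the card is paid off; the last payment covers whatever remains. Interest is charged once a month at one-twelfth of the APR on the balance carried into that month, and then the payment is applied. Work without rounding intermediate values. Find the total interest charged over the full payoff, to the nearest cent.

$154.60

Monthly rate r = 14.2%/12 = 1.18333% = 0.0118333.
Payoff takes n = ⌈−ln(1 − rB₀/P)/ln(1+r)⌉ = ⌈21.325⌉ = 22 payments; the last is $19.60.
Total paid = 21·$60.00 + $19.60 = $1,279.60.
Total interest = total paid − principal = $1,279.60 − $1,125.00 = $154.60.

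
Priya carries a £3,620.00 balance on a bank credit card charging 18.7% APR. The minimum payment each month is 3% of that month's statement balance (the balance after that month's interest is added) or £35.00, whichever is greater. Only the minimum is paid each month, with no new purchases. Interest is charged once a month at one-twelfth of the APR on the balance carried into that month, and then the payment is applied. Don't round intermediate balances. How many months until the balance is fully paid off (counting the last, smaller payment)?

Monthly rate r = 18.7%/12 = 1.55833% = 0.0155833.
While 3% of the post-interest balance exceeds £35.00, each month B ← (B·(1+r))·(1 − 0.03), i.e. B shrinks by the factor (1+r)·0.97 = 0.98512.
This holds for months 1–77. Entering month 78 the balance is £1,140.86; 3% of the post-interest balance is now below £35.00, so the flat £35.00 minimum applies from here.
From month 78 a fixed £35.00 at rate r clears £1,140.86 in 46 more payments. Total: 77 + 46 = 123 months.

123 months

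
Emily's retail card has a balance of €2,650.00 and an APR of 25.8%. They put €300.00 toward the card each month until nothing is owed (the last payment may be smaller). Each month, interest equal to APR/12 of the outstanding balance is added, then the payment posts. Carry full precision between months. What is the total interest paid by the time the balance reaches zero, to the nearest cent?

Monthly rate r = 25.8%/12 = 2.15% = 0.0215.
Payoff takes n = ⌈−ln(1 − rB₀/P)/ln(1+r)⌉ = ⌈9.901⌉ = 10 payments; the last is €270.62.
Total paid = 9·€300.00 + €270.62 = €2,970.62.
Total interest = total paid − principal = €2,970.62 − €2,650.00 = €320.62.

€320.62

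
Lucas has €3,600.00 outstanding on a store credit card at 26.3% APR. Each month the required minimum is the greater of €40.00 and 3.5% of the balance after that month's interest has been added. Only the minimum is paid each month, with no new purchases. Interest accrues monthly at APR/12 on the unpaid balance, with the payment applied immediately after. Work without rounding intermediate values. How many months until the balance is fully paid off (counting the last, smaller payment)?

128 months

Monthly rate r = 26.3%/12 = 2.19167% = 0.0219167.
While 3.5% of the post-interest balance exceeds €40.00, each month B ← (B·(1+r))·(1 − 0.035), i.e. B shrinks by the factor (1+r)·0.965 = 0.98615.
This holds for months 1–84. Entering month 85 the balance is €1,115.57; 3.5% of the post-interest balance is now below €40.00, so the flat €40.00 minimum applies from here.
From month 85 a fixed €40.00 at rate r clears €1,115.57 in 44 more payments. Total: 84 + 44 = 128 months.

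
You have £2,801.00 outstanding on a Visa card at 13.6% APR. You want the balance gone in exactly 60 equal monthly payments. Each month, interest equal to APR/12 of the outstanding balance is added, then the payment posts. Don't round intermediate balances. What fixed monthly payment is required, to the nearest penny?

£64.59

Monthly rate r = 13.6%/12 = 1.13333% = 0.0113333.
Level-payment amortization: P = B₀·r / (1 − (1+r)^(−n)) = 2801.00·0.0113333 / (1 − 1.01133^(−60)).
Denominator 1 − (1+r)^(−60) = 0.491441759.
P = 31.7447 / 0.491441759 ≈ 64.59.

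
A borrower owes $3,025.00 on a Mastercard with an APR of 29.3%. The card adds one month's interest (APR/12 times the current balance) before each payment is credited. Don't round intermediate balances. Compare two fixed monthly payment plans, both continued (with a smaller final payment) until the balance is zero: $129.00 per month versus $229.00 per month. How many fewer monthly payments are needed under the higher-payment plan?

19 fewer payments

Monthly rate r = 29.3%/12 = 2.44167% = 0.0244167.
At $129.00/mo: n = ⌈−ln(1 − rB₀/P)/ln(1+r)⌉ = 36 payments (last $30.37); total interest = total paid − $3,025.00 = $1,520.37.
At $229.00/mo: 17 payments (last $32.83); total interest $671.83.
Payments saved = 36 − 17 = 19.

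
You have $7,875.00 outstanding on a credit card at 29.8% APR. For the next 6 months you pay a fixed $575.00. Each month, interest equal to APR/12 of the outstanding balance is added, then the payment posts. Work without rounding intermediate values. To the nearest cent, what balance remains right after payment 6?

$5,452.27

Monthly rate r = 29.8%/12 = 2.48333% = 0.0248333.
Each month: B ← B·(1+r) − $575.00.
Month 1: interest $195.56; balance after payment $7,495.56.
Month 2: interest $186.14; balance after payment $7,106.70.
Month 3: interest $176.48; balance after payment $6,708.19.
Month 4: interest $166.59; balance after payment $6,299.77.
Month 5: interest $156.44; balance after payment $5,881.22.
Month 6: interest $146.05; balance after payment $5,452.27.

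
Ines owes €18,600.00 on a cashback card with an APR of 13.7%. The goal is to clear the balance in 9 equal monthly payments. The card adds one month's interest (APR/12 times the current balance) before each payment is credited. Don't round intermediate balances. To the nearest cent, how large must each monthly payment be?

Monthly rate r = 13.7%/12 = 1.14167% = 0.0114167.
Level-payment amortization: P = B₀·r / (1 − (1+r)^(−n)) = 18600.00·0.0114167 / (1 − 1.01142^(−9)).
Denominator 1 − (1+r)^(−9) = 0.0971220498.
P = 212.35 / 0.0971220498 ≈ 2186.42.

€2,186.42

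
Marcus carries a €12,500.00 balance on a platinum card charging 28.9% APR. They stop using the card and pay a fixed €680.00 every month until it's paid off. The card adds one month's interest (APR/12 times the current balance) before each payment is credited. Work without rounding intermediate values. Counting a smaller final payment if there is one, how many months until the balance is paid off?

Monthly rate r = 28.9%/12 = 2.40833% = 0.0240833.
Recurrence: B ← B·(1+r) − €680.00.
Month 1: interest €301.04; balance after payment €12,121.04.
Month 2: interest €291.92; balance after payment €11,732.96.
Closed form: n = −ln(1 − rB₀/P)/ln(1+r) = −ln(0.55729)/ln(1.02408) ≈ 24.568, so the balance reaches zero during payment 25.

25 months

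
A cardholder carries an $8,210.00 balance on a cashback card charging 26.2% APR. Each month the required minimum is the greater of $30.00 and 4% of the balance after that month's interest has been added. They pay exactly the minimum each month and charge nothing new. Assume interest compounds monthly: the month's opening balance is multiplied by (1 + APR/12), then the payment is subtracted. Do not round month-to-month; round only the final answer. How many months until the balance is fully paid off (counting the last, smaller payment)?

161 months

Monthly rate r = 26.2%/12 = 2.18333% = 0.0218333.
While 4% of the post-interest balance exceeds $30.00, each month B ← (B·(1+r))·(1 − 0.04), i.e. B shrinks by the factor (1+r)·0.96 = 0.98096.
This holds for months 1–126. Entering month 127 the balance is $728.46; 4% of the post-interest balance is now below $30.00, so the flat $30.00 minimum applies from here.
From month 127 a fixed $30.00 at rate r clears $728.46 in 35 more payments. Total: 126 + 35 = 161 months.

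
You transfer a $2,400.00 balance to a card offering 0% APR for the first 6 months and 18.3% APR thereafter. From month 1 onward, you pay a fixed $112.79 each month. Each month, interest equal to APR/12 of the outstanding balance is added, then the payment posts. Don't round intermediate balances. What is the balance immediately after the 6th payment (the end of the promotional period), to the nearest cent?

$1,723.26

Promo months 1–6 at r₀ = 0%/12 = 0; months 7+ at r₁ = 18.3%/12 = 0.01525.
After month 6 (no interest yet): B = $2,400.00 − 6·$112.79 = $1,723.26.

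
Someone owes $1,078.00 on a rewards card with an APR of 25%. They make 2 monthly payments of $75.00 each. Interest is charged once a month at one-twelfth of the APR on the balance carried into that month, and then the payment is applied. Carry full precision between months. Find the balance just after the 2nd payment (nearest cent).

$971.82

Monthly rate r = 25%/12 = 2.08333% = 0.0208333.
Each month: B ← B·(1+r) − $75.00.
Month 1: interest $22.46; balance after payment $1,025.46.
Month 2: interest $21.36; balance after payment $971.82.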